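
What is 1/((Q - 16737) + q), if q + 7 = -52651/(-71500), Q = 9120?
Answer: -71500/545063349 ≈ -0.00013118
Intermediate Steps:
q = -447849/71500 (q = -7 - 52651/(-71500) = -7 - 52651*(-1/71500) = -7 + 52651/71500 = -447849/71500 ≈ -6.2636)
1/((Q - 16737) + q) = 1/((9120 - 16737) - 447849/71500) = 1/(-7617 - 447849/71500) = 1/(-545063349/71500) = -71500/545063349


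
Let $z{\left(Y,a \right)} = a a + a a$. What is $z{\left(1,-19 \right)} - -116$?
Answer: $838$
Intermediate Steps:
$z{\left(Y,a \right)} = 2 a^{2}$ ($z{\left(Y,a \right)} = a^{2} + a^{2} = 2 a^{2}$)
$z{\left(1,-19 \right)} - -116 = 2 \left(-19\right)^{2} - -116 = 2 \cdot 361 + 116 = 722 + 116 = 838$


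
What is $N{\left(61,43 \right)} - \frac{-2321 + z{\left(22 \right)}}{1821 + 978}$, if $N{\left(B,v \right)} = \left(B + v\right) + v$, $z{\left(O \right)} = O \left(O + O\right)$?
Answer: $\frac{137602}{933} \approx 147.48$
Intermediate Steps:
$z{\left(O \right)} = 2 O^{2}$ ($z{\left(O \right)} = O 2 O = 2 O^{2}$)
$N{\left(B,v \right)} = B + 2 v$
$N{\left(61,43 \right)} - \frac{-2321 + z{\left(22 \right)}}{1821 + 978} = \left(61 + 2 \cdot 43\right) - \frac{-2321 + 2 \cdot 22^{2}}{1821 + 978} = \left(61 + 86\right) - \frac{-2321 + 2 \cdot 484}{2799} = 147 - \left(-2321 + 968\right) \frac{1}{2799} = 147 - \left(-1353\right) \frac{1}{2799} = 147 - - \frac{451}{933} = 147 + \frac{451}{933} = \frac{137602}{933}$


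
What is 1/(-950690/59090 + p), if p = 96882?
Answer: 5909/572380669 ≈ 1.0324e-5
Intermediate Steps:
1/(-950690/59090 + p) = 1/(-950690/59090 + 96882) = 1/(-950690*1/59090 + 96882) = 1/(-95069/5909 + 96882) = 1/(572380669/5909) = 5909/572380669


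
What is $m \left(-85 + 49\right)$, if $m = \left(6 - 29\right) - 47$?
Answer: $2520$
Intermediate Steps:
$m = -70$ ($m = -23 - 47 = -70$)
$m \left(-85 + 49\right) = - 70 \left(-85 + 49\right) = \left(-70\right) \left(-36\right) = 2520$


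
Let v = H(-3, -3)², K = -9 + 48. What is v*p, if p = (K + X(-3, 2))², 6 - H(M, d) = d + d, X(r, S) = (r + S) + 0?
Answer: 207936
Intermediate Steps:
X(r, S) = S + r (X(r, S) = (S + r) + 0 = S + r)
K = 39
H(M, d) = 6 - 2*d (H(M, d) = 6 - (d + d) = 6 - 2*d)
v = 144 (v = (6 - 2*(-3))² = (6 + 6)² = 12² = 144)
p = 1444 (p = (39 + (2 - 3))² = (39 - 1)² = 38² = 1444)
v*p = 144*1444 = 207936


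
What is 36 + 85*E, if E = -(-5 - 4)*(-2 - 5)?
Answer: -5319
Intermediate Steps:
E = -63 (E = -(-9)*(-7) = -1*63 = -63)
36 + 85*E = 36 + 85*(-63) = 36 - 5355 = -5319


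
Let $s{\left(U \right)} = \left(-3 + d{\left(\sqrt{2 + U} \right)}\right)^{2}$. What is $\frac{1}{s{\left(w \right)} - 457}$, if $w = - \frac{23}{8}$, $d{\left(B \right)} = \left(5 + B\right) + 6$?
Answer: $- \frac{25208}{9943137} - \frac{256 i \sqrt{14}}{9943137} \approx -0.0025352 - 9.6334 \cdot 10^{-5} i$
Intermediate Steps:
$d{\left(B \right)} = 11 + B$
$w = - \frac{23}{8}$ ($w = \left(-23\right) \frac{1}{8} = - \frac{23}{8} \approx -2.875$)
$s{\left(U \right)} = \left(8 + \sqrt{2 + U}\right)^{2}$ ($s{\left(U \right)} = \left(-3 + \left(11 + \sqrt{2 + U}\right)\right)^{2} = \left(8 + \sqrt{2 + U}\right)^{2}$)
$\frac{1}{s{\left(w \right)} - 457} = \frac{1}{\left(8 + \sqrt{2 - \frac{23}{8}}\right)^{2} - 457} = \frac{1}{\left(8 + \sqrt{- \frac{7}{8}}\right)^{2} - 457} = \frac{1}{\left(8 + \frac{i \sqrt{14}}{4}\right)^{2} - 457} = \frac{1}{-457 + \left(8 + \frac{i \sqrt{14}}{4}\right)^{2}}$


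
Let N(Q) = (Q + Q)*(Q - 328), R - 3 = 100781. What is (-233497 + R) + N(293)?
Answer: -153223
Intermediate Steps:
R = 100784 (R = 3 + 100781 = 100784)
N(Q) = 2*Q*(-328 + Q) (N(Q) = (2*Q)*(-328 + Q) = 2*Q*(-328 + Q))
(-233497 + R) + N(293) = (-233497 + 100784) + 2*293*(-328 + 293) = -132713 + 2*293*(-35) = -132713 - 20510 = -153223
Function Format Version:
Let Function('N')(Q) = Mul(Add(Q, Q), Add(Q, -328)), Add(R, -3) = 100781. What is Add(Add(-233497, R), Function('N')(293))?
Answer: -153223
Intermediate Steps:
R = 100784 (R = Add(3, 100781) = 100784)
Function('N')(Q) = Mul(2, Q, Add(-328, Q)) (Function('N')(Q) = Mul(Mul(2, Q), Add(-328, Q)) = Mul(2, Q, Add(-328, Q)))
Add(Add(-233497, R), Function('N')(293)) = Add(Add(-233497, 100784), Mul(2, 293, Add(-328, 293))) = Add(-132713, Mul(2, 293, -35)) = Add(-132713, -20510) = -153223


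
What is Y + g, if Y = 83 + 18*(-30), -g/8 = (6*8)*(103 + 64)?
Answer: -64585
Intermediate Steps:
g = -64128 (g = -8*6*8*(103 + 64) = -384*167 = -8*8016 = -64128)
Y = -457 (Y = 83 - 540 = -457)
Y + g = -457 - 64128 = -64585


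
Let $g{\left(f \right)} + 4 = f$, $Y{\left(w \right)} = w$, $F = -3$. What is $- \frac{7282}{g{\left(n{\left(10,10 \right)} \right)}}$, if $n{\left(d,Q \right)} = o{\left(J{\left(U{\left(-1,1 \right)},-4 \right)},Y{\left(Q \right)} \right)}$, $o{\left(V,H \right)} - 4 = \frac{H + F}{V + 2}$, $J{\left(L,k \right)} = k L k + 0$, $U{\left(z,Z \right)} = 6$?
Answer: $-101948$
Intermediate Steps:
$J{\left(L,k \right)} = L k^{2}$ ($J{\left(L,k \right)} = L k k + 0 = L k^{2} + 0 = L k^{2}$)
$o{\left(V,H \right)} = 4 + \frac{-3 + H}{2 + V}$ ($o{\left(V,H \right)} = 4 + \frac{H - 3}{V + 2} = 4 + \frac{-3 + H}{2 + V}$)
$n{\left(d,Q \right)} = \frac{389}{98} + \frac{Q}{98}$ ($n{\left(d,Q \right)} = \frac{5 + Q + 4 \cdot 6 \left(-4\right)^{2}}{2 + 6 \left(-4\right)^{2}} = \frac{5 + Q + 4 \cdot 6 \cdot 16}{2 + 6 \cdot 16} = \frac{5 + Q + 4 \cdot 96}{2 + 96} = \frac{5 + Q + 384}{98} = \frac{389 + Q}{98} = \frac{389}{98} + \frac{Q}{98}$)
$g{\left(f \right)} = -4 + f$
$- \frac{7282}{g{\left(n{\left(10,10 \right)} \right)}} = - \frac{7282}{-4 + \left(\frac{389}{98} + \frac{1}{98} \cdot 10\right)} = - \frac{7282}{-4 + \left(\frac{389}{98} + \frac{5}{49}\right)} = - \frac{7282}{-4 + \frac{57}{14}} = - 7282 \frac{1}{\frac{1}{14}} = \left(-7282\right) 14 = -101948$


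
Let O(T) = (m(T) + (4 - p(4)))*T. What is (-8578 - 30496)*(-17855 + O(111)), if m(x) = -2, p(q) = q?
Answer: 706340698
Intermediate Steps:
O(T) = -2*T (O(T) = (-2 + (4 - 1*4))*T = (-2 + (4 - 4))*T = (-2 + 0)*T = -2*T)
(-8578 - 30496)*(-17855 + O(111)) = (-8578 - 30496)*(-17855 - 2*111) = -39074*(-17855 - 222) = -39074*(-18077) = 706340698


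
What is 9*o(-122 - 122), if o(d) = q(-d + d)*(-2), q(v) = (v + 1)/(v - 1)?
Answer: 18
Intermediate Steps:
q(v) = (1 + v)/(-1 + v)
o(d) = 2 (o(d) = ((1 + (-d + d))/(-1 + (-d + d)))*(-2) = ((1 + 0)/(-1 + 0))*(-2) = (1/(-1))*(-2) = -1*1*(-2) = -1*(-2) = 2)
9*o(-122 - 122) = 9*2 = 18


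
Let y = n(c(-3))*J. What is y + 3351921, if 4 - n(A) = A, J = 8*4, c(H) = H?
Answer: 3352145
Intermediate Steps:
J = 32
n(A) = 4 - A
y = 224 (y = (4 - 1*(-3))*32 = (4 + 3)*32 = 7*32 = 224)
y + 3351921 = 224 + 3351921 = 3352145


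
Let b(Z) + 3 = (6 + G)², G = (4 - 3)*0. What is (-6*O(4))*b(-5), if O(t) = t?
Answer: -792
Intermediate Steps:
G = 0 (G = 1*0 = 0)
b(Z) = 33 (b(Z) = -3 + (6 + 0)² = -3 + 6² = -3 + 36 = 33)
(-6*O(4))*b(-5) = -6*4*33 = -24*33 = -792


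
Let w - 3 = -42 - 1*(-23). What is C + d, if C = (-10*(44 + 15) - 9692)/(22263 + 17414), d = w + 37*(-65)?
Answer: -96068299/39677 ≈ -2421.3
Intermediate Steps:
w = -16 (w = 3 + (-42 - 1*(-23)) = 3 + (-42 + 23) = 3 - 19 = -16)
d = -2421 (d = -16 + 37*(-65) = -16 - 2405 = -2421)
C = -10282/39677 (C = (-10*59 - 9692)/39677 = (-590 - 9692)*(1/39677) = -10282*1/39677 = -10282/39677 ≈ -0.25914)
C + d = -10282/39677 - 2421 = -96068299/39677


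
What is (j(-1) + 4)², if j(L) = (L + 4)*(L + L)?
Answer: 4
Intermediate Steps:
j(L) = 2*L*(4 + L) (j(L) = (4 + L)*(2*L) = 2*L*(4 + L))
(j(-1) + 4)² = (2*(-1)*(4 - 1) + 4)² = (2*(-1)*3 + 4)² = (-6 + 4)² = (-2)² = 4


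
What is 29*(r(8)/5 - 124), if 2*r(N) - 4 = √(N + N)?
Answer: -17864/5 ≈ -3572.8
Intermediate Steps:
r(N) = 2 + √2*√N/2 (r(N) = 2 + √(N + N)/2 = 2 + √(2*N)/2 = 2 + (√2*√N)/2 = 2 + √2*√N/2)
29*(r(8)/5 - 124) = 29*((2 + √2*√8/2)/5 - 124) = 29*((2 + √2*(2*√2)/2)*(⅕) - 124) = 29*((2 + 2)*(⅕) - 124) = 29*(4*(⅕) - 124) = 29*(⅘ - 124) = 29*(-616/5) = -17864/5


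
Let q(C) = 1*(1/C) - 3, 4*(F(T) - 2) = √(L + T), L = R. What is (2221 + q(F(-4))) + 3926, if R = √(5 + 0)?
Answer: 6144 + 1/(2 + I*√(4 - √5)/4) ≈ 6144.5 - 0.080782*I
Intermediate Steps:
R = √5 ≈ 2.2361
L = √5 ≈ 2.2361
F(T) = 2 + √(T + √5)/4 (F(T) = 2 + √(√5 + T)/4 = 2 + √(T + √5)/4)
q(C) = -3 + 1/C (q(C) = 1/C - 3 = -3 + 1/C)
(2221 + q(F(-4))) + 3926 = (2221 + (-3 + 1/(2 + √(-4 + √5)/4))) + 3926 = (2218 + 1/(2 + √(-4 + √5)/4)) + 3926 = 6144 + 1/(2 + √(-4 + √5)/4)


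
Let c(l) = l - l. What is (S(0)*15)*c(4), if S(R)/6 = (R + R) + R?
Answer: 0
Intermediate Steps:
S(R) = 18*R (S(R) = 6*((R + R) + R) = 6*(2*R + R) = 6*(3*R) = 18*R)
c(l) = 0
(S(0)*15)*c(4) = ((18*0)*15)*0 = (0*15)*0 = 0*0 = 0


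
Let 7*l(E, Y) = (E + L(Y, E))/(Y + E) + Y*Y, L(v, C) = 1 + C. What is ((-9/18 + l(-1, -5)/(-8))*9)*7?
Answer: -957/16 ≈ -59.813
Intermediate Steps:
l(E, Y) = Y²/7 + (1 + 2*E)/(7*(E + Y)) (l(E, Y) = ((E + (1 + E))/(Y + E) + Y*Y)/7 = ((1 + 2*E)/(E + Y) + Y²)/7 = (Y² + (1 + 2*E)/(E + Y))/7 = Y²/7 + (1 + 2*E)/(7*(E + Y)))
((-9/18 + l(-1, -5)/(-8))*9)*7 = ((-9/18 + ((1 + (-5)³ + 2*(-1) - 1*(-5)²)/(7*(-1 - 5)))/(-8))*9)*7 = ((-9*1/18 + ((⅐)*(1 - 125 - 2 - 1*25)/(-6))*(-⅛))*9)*7 = ((-½ + ((⅐)*(-⅙)*(1 - 125 - 2 - 25))*(-⅛))*9)*7 = ((-½ + ((⅐)*(-⅙)*(-151))*(-⅛))*9)*7 = ((-½ + (151/42)*(-⅛))*9)*7 = ((-½ - 151/336)*9)*7 = -319/336*9*7 = -957/112*7 = -957/16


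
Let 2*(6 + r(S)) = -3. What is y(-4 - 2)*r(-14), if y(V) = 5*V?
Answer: 225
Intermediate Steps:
r(S) = -15/2 (r(S) = -6 + (½)*(-3) = -6 - 3/2 = -15/2)
y(-4 - 2)*r(-14) = (5*(-4 - 2))*(-15/2) = (5*(-6))*(-15/2) = -30*(-15/2) = 225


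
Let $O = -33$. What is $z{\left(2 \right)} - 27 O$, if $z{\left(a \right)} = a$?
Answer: $893$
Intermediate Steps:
$z{\left(2 \right)} - 27 O = 2 - -891 = 2 + 891 = 893$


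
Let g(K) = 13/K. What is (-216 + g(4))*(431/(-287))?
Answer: 366781/1148 ≈ 319.50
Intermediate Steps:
(-216 + g(4))*(431/(-287)) = (-216 + 13/4)*(431/(-287)) = (-216 + 13*(1/4))*(431*(-1/287)) = (-216 + 13/4)*(-431/287) = -851/4*(-431/287) = 366781/1148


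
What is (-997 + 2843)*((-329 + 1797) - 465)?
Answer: 1851538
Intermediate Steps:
(-997 + 2843)*((-329 + 1797) - 465) = 1846*(1468 - 465) = 1846*1003 = 1851538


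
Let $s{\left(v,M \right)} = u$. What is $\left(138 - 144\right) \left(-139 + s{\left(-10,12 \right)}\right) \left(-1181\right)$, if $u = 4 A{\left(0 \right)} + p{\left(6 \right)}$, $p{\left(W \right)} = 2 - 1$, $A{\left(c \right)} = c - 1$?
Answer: $-1006212$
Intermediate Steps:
$A{\left(c \right)} = -1 + c$
$p{\left(W \right)} = 1$
$u = -3$ ($u = 4 \left(-1 + 0\right) + 1 = 4 \left(-1\right) + 1 = -4 + 1 = -3$)
$s{\left(v,M \right)} = -3$
$\left(138 - 144\right) \left(-139 + s{\left(-10,12 \right)}\right) \left(-1181\right) = \left(138 - 144\right) \left(-139 - 3\right) \left(-1181\right) = \left(-6\right) \left(-142\right) \left(-1181\right) = 852 \left(-1181\right) = -1006212$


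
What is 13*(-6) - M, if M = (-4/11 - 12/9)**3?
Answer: -2627470/35937 ≈ -73.113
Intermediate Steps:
M = -175616/35937 (M = (-4*1/11 - 12*1/9)**3 = (-4/11 - 4/3)**3 = (-56/33)**3 = -175616/35937 ≈ -4.8868)
13*(-6) - M = 13*(-6) - 1*(-175616/35937) = -78 + 175616/35937 = -2627470/35937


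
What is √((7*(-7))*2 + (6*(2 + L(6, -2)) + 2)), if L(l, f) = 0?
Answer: 2*I*√21 ≈ 9.1651*I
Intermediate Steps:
√((7*(-7))*2 + (6*(2 + L(6, -2)) + 2)) = √((7*(-7))*2 + (6*(2 + 0) + 2)) = √(-49*2 + (6*2 + 2)) = √(-98 + (12 + 2)) = √(-98 + 14) = √(-84) = 2*I*√21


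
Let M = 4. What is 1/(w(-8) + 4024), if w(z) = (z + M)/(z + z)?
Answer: 4/16097 ≈ 0.00024849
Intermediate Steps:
w(z) = (4 + z)/(2*z) (w(z) = (z + 4)/(z + z) = (4 + z)/((2*z)) = (4 + z)*(1/(2*z)) = (4 + z)/(2*z))
1/(w(-8) + 4024) = 1/((1/2)*(4 - 8)/(-8) + 4024) = 1/((1/2)*(-1/8)*(-4) + 4024) = 1/(1/4 + 4024) = 1/(16097/4) = 4/16097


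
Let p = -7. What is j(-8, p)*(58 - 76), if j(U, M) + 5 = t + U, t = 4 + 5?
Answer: 72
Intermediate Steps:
t = 9
j(U, M) = 4 + U (j(U, M) = -5 + (9 + U) = 4 + U)
j(-8, p)*(58 - 76) = (4 - 8)*(58 - 76) = -4*(-18) = 72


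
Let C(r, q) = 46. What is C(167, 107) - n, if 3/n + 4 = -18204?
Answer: 837571/18208 ≈ 46.000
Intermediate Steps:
n = -3/18208 (n = 3/(-4 - 18204) = 3/(-18208) = 3*(-1/18208) = -3/18208 ≈ -0.00016476)
C(167, 107) - n = 46 - 1*(-3/18208) = 46 + 3/18208 = 837571/18208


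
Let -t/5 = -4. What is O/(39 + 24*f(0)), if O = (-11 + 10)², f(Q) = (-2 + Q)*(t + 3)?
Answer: -1/1065 ≈ -0.00093897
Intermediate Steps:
t = 20 (t = -5*(-4) = 20)
f(Q) = -46 + 23*Q (f(Q) = (-2 + Q)*(20 + 3) = (-2 + Q)*23 = -46 + 23*Q)
O = 1 (O = (-1)² = 1)
O/(39 + 24*f(0)) = 1/(39 + 24*(-46 + 23*0)) = 1/(39 + 24*(-46 + 0)) = 1/(39 + 24*(-46)) = 1/(39 - 1104) = 1/(-1065) = 1*(-1/1065) = -1/1065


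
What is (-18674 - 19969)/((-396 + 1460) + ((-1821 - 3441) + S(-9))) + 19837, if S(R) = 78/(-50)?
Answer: 2083632868/104989 ≈ 19846.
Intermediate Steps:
S(R) = -39/25 (S(R) = 78*(-1/50) = -39/25)
(-18674 - 19969)/((-396 + 1460) + ((-1821 - 3441) + S(-9))) + 19837 = (-18674 - 19969)/((-396 + 1460) + ((-1821 - 3441) - 39/25)) + 19837 = -38643/(1064 + (-5262 - 39/25)) + 19837 = -38643/(1064 - 131589/25) + 19837 = -38643/(-104989/25) + 19837 = -38643*(-25/104989) + 19837 = 966075/104989 + 19837 = 2083632868/104989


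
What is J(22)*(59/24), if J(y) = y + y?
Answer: 649/6 ≈ 108.17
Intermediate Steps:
J(y) = 2*y
J(22)*(59/24) = (2*22)*(59/24) = 44*(59*(1/24)) = 44*(59/24) = 649/6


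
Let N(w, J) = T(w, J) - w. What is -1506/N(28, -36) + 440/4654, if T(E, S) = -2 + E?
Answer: 1752451/2327 ≈ 753.09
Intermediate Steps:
N(w, J) = -2 (N(w, J) = (-2 + w) - w = -2)
-1506/N(28, -36) + 440/4654 = -1506/(-2) + 440/4654 = -1506*(-1/2) + 440*(1/4654) = 753 + 220/2327 = 1752451/2327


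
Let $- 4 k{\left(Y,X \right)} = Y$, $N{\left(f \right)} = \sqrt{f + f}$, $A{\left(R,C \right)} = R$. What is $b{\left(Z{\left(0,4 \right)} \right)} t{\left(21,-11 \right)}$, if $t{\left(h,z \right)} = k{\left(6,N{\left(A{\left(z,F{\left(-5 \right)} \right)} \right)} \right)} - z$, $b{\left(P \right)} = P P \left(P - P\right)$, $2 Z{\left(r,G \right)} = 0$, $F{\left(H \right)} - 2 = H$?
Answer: $0$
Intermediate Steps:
$F{\left(H \right)} = 2 + H$
$Z{\left(r,G \right)} = 0$ ($Z{\left(r,G \right)} = \frac{1}{2} \cdot 0 = 0$)
$b{\left(P \right)} = 0$ ($b{\left(P \right)} = P^{2} \cdot 0 = 0$)
$N{\left(f \right)} = \sqrt{2} \sqrt{f}$ ($N{\left(f \right)} = \sqrt{2 f} = \sqrt{2} \sqrt{f}$)
$k{\left(Y,X \right)} = - \frac{Y}{4}$
$t{\left(h,z \right)} = - \frac{3}{2} - z$ ($t{\left(h,z \right)} = \left(- \frac{1}{4}\right) 6 - z = - \frac{3}{2} - z$)
$b{\left(Z{\left(0,4 \right)} \right)} t{\left(21,-11 \right)} = 0 \left(- \frac{3}{2} - -11\right) = 0 \left(- \frac{3}{2} + 11\right) = 0 \cdot \frac{19}{2} = 0$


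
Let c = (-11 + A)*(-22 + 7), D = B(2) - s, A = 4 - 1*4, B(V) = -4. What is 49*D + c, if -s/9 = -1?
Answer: -472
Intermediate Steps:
A = 0 (A = 4 - 4 = 0)
s = 9 (s = -9*(-1) = 9)
D = -13 (D = -4 - 1*9 = -4 - 9 = -13)
c = 165 (c = (-11 + 0)*(-22 + 7) = -11*(-15) = 165)
49*D + c = 49*(-13) + 165 = -637 + 165 = -472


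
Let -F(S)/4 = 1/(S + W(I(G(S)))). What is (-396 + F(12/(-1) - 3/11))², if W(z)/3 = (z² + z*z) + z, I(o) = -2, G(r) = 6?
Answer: 624600064/3969 ≈ 1.5737e+5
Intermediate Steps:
W(z) = 3*z + 6*z² (W(z) = 3*((z² + z*z) + z) = 3*((z² + z²) + z) = 3*(2*z² + z) = 3*(z + 2*z²) = 3*z + 6*z²)
F(S) = -4/(18 + S) (F(S) = -4/(S + 3*(-2)*(1 + 2*(-2))) = -4/(S + 3*(-2)*(1 - 4)) = -4/(S + 3*(-2)*(-3)) = -4/(S + 18) = -4/(18 + S))
(-396 + F(12/(-1) - 3/11))² = (-396 - 4/(18 + (12/(-1) - 3/11)))² = (-396 - 4/(18 + (12*(-1) - 3*1/11)))² = (-396 - 4/(18 + (-12 - 3/11)))² = (-396 - 4/(18 - 135/11))² = (-396 - 4/63/11)² = (-396 - 4*11/63)² = (-396 - 44/63)² = (-24992/63)² = 624600064/3969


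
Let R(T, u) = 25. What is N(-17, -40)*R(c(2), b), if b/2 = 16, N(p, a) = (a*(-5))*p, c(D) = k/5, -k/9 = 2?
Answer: -85000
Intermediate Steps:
k = -18 (k = -9*2 = -18)
c(D) = -18/5
N(p, a) = -5*a*p (N(p, a) = (-5*a)*p = -5*a*p)
b = 32 (b = 2*16 = 32)
N(-17, -40)*R(c(2), b) = -5*(-40)*(-17)*25 = -3400*25 = -85000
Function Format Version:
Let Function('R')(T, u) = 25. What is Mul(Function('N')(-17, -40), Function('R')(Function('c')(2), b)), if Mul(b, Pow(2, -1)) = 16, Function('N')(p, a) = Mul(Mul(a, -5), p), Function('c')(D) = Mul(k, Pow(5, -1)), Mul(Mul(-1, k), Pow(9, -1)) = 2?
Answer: -85000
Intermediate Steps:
k = -18 (k = Mul(-9, 2) = -18)
Function('c')(D) = Rational(-18, 5) (Function('c')(D) = Mul(-18, Pow(5, -1)) = Mul(-18, Rational(1, 5)) = Rational(-18, 5))
Function('N')(p, a) = Mul(-5, a, p) (Function('N')(p, a) = Mul(Mul(-5, a), p) = Mul(-5, a, p))
b = 32 (b = Mul(2, 16) = 32)
Mul(Function('N')(-17, -40), Function('R')(Function('c')(2), b)) = Mul(Mul(-5, -40, -17), 25) = Mul(-3400, 25) = -85000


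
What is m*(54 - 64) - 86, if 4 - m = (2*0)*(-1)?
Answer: -126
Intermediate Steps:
m = 4 (m = 4 - 2*0*(-1) = 4 - 0*(-1) = 4 - 1*0 = 4 + 0 = 4)
m*(54 - 64) - 86 = 4*(54 - 64) - 86 = 4*(-10) - 86 = -40 - 86 = -126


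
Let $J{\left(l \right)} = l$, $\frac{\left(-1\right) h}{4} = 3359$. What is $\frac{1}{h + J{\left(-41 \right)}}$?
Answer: $- \frac{1}{13477} \approx -7.42 \cdot 10^{-5}$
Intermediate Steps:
$h = -13436$ ($h = \left(-4\right) 3359 = -13436$)
$\frac{1}{h + J{\left(-41 \right)}} = \frac{1}{-13436 - 41} = \frac{1}{-13477} = - \frac{1}{13477}$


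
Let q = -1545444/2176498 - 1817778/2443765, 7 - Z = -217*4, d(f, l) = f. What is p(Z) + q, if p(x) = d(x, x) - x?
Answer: -3866546069052/2659424817485 ≈ -1.4539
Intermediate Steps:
Z = 875 (Z = 7 - (-217)*4 = 7 - 1*(-868) = 7 + 868 = 875)
p(x) = 0 (p(x) = x - x = 0)
q = -3866546069052/2659424817485 (q = -1545444*1/2176498 - 1817778*1/2443765 = -772722/1088249 - 1817778/2443765 = -3866546069052/2659424817485 ≈ -1.4539)
p(Z) + q = 0 - 3866546069052/2659424817485 = -3866546069052/2659424817485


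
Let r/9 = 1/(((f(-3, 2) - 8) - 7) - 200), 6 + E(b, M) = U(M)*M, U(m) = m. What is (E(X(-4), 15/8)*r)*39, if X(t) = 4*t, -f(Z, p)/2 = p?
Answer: 18603/4672 ≈ 3.9818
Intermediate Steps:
f(Z, p) = -2*p
E(b, M) = -6 + M² (E(b, M) = -6 + M*M = -6 + M²)
r = -3/73 (r = 9/(((-2*2 - 8) - 7) - 200) = 9/(((-4 - 8) - 7) - 200) = 9/((-12 - 7) - 200) = 9/(-19 - 200) = 9/(-219) = 9*(-1/219) = -3/73 ≈ -0.041096)
(E(X(-4), 15/8)*r)*39 = ((-6 + (15/8)²)*(-3/73))*39 = ((-6 + 225/64)*(-3/73))*39 = -159/64*(-3/73)*39 = (477/4672)*39 = 18603/4672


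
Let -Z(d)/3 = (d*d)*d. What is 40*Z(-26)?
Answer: 2109120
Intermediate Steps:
Z(d) = -3*d³ (Z(d) = -3*d*d*d = -3*d²*d = -3*d³)
40*Z(-26) = 40*(-3*(-26)³) = 40*(-3*(-17576)) = 40*52728 = 2109120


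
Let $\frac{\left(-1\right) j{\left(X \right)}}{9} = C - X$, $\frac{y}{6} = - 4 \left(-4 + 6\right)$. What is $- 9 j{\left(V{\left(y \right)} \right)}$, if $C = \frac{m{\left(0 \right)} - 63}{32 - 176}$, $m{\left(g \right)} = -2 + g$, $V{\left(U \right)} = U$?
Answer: $\frac{62793}{16} \approx 3924.6$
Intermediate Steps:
$y = -48$ ($y = 6 \left(- 4 \left(-4 + 6\right)\right) = 6 \left(\left(-4\right) 2\right) = 6 \left(-8\right) = -48$)
$C = \frac{65}{144}$ ($C = \frac{\left(-2 + 0\right) - 63}{32 - 176} = \frac{-2 - 63}{-144} = \left(-65\right) \left(- \frac{1}{144}\right) = \frac{65}{144} \approx 0.45139$)
$j{\left(X \right)} = - \frac{65}{16} + 9 X$ ($j{\left(X \right)} = - 9 \left(\frac{65}{144} - X\right) = - \frac{65}{16} + 9 X$)
$- 9 j{\left(V{\left(y \right)} \right)} = - 9 \left(- \frac{65}{16} + 9 \left(-48\right)\right) = - 9 \left(- \frac{65}{16} - 432\right) = \left(-9\right) \left(- \frac{6977}{16}\right) = \frac{62793}{16}$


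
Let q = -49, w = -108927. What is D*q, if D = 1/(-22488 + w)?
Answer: 49/131415 ≈ 0.00037286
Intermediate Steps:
D = -1/131415 (D = 1/(-22488 - 108927) = 1/(-131415) = -1/131415 ≈ -7.6095e-6)
D*q = -1/131415*(-49) = 49/131415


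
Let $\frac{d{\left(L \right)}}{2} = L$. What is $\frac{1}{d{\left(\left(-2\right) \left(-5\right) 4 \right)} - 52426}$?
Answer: $- \frac{1}{52346} \approx -1.9104 \cdot 10^{-5}$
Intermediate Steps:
$d{\left(L \right)} = 2 L$
$\frac{1}{d{\left(\left(-2\right) \left(-5\right) 4 \right)} - 52426} = \frac{1}{2 \left(-2\right) \left(-5\right) 4 - 52426} = \frac{1}{2 \cdot 10 \cdot 4 - 52426} = \frac{1}{2 \cdot 40 - 52426} = \frac{1}{80 - 52426} = \frac{1}{-52346} = - \frac{1}{52346}$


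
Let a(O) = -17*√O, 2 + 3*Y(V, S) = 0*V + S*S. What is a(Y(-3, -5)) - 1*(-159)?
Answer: 159 - 17*√69/3 ≈ 111.93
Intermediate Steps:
Y(V, S) = -⅔ + S²/3 (Y(V, S) = -⅔ + (0*V + S*S)/3 = -⅔ + (0 + S²)/3 = -⅔ + S²/3)
a(Y(-3, -5)) - 1*(-159) = -17*√(-⅔ + (⅓)*(-5)²) - 1*(-159) = -17*√(-⅔ + (⅓)*25) + 159 = -17*√(-⅔ + 25/3) + 159 = -17*√69/3 + 159 = 159 - 17*√69/3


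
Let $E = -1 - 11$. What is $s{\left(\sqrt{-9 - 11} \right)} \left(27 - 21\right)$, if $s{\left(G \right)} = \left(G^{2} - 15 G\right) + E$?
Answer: $-192 - 180 i \sqrt{5} \approx -192.0 - 402.49 i$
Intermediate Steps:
$E = -12$ ($E = -1 - 11 = -12$)
$s{\left(G \right)} = -12 + G^{2} - 15 G$ ($s{\left(G \right)} = \left(G^{2} - 15 G\right) - 12 = -12 + G^{2} - 15 G$)
$s{\left(\sqrt{-9 - 11} \right)} \left(27 - 21\right) = \left(-12 + \left(\sqrt{-9 - 11}\right)^{2} - 15 \sqrt{-9 - 11}\right) \left(27 - 21\right) = \left(-12 + \left(\sqrt{-20}\right)^{2} - 15 \sqrt{-20}\right) 6 = \left(-12 + \left(2 i \sqrt{5}\right)^{2} - 15 \cdot 2 i \sqrt{5}\right) 6 = \left(-12 - 20 - 30 i \sqrt{5}\right) 6 = \left(-32 - 30 i \sqrt{5}\right) 6 = -192 - 180 i \sqrt{5}$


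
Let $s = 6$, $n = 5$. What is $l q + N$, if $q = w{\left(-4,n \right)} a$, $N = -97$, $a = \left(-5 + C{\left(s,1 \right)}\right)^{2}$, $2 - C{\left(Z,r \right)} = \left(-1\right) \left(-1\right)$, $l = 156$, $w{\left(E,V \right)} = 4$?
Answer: $9887$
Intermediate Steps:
$C{\left(Z,r \right)} = 1$ ($C{\left(Z,r \right)} = 2 - \left(-1\right) \left(-1\right) = 2 - 1 = 1$)
$a = 16$ ($a = \left(-5 + 1\right)^{2} = \left(-4\right)^{2} = 16$)
$q = 64$ ($q = 4 \cdot 16 = 64$)
$l q + N = 156 \cdot 64 - 97 = 9984 - 97 = 9887$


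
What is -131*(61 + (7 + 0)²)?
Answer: -14410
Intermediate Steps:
-131*(61 + (7 + 0)²) = -131*(61 + 7²) = -131*(61 + 49) = -131*110 = -14410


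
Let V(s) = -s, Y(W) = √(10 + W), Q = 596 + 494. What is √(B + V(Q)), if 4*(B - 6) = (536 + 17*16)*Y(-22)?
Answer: 2*√(-271 + 101*I*√3) ≈ 10.155 + 34.455*I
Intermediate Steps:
Q = 1090
B = 6 + 404*I*√3 (B = 6 + ((536 + 17*16)*√(10 - 22))/4 = 6 + ((536 + 272)*√(-12))/4 = 6 + (808*(2*I*√3))/4 = 6 + (1616*I*√3)/4 = 6 + 404*I*√3 ≈ 6.0 + 699.75*I)
√(B + V(Q)) = √((6 + 404*I*√3) - 1*1090) = √((6 + 404*I*√3) - 1090) = √(-1084 + 404*I*√3)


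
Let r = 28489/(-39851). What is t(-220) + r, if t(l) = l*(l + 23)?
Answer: 1727113851/39851 ≈ 43339.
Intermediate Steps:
t(l) = l*(23 + l)
r = -28489/39851 (r = 28489*(-1/39851) = -28489/39851 ≈ -0.71489)
t(-220) + r = -220*(23 - 220) - 28489/39851 = -220*(-197) - 28489/39851 = 43340 - 28489/39851 = 1727113851/39851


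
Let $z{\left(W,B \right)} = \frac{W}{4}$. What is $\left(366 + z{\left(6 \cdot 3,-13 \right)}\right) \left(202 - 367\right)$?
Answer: $- \frac{122265}{2} \approx -61133.0$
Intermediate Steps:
$z{\left(W,B \right)} = \frac{W}{4}$ ($z{\left(W,B \right)} = W \frac{1}{4} = \frac{W}{4}$)
$\left(366 + z{\left(6 \cdot 3,-13 \right)}\right) \left(202 - 367\right) = \left(366 + \frac{6 \cdot 3}{4}\right) \left(202 - 367\right) = \left(366 + \frac{1}{4} \cdot 18\right) \left(-165\right) = \left(366 + \frac{9}{2}\right) \left(-165\right) = \frac{741}{2} \left(-165\right) = - \frac{122265}{2}$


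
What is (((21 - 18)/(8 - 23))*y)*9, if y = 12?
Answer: -108/5 ≈ -21.600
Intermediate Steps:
(((21 - 18)/(8 - 23))*y)*9 = (((21 - 18)/(8 - 23))*12)*9 = ((3/(-15))*12)*9 = ((3*(-1/15))*12)*9 = -1/5*12*9 = -12/5*9 = -108/5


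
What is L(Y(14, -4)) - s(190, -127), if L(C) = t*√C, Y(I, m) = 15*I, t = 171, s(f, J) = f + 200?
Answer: -390 + 171*√210 ≈ 2088.0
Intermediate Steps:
s(f, J) = 200 + f
L(C) = 171*√C
L(Y(14, -4)) - s(190, -127) = 171*√(15*14) - (200 + 190) = 171*√210 - 1*390 = 171*√210 - 390 = -390 + 171*√210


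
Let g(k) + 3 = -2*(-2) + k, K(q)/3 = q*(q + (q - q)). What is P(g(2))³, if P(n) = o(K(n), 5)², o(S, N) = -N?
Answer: 15625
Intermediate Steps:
K(q) = 3*q² (K(q) = 3*(q*(q + (q - q))) = 3*(q*(q + 0)) = 3*(q*q) = 3*q²)
g(k) = 1 + k (g(k) = -3 + (-2*(-2) + k) = -3 + (4 + k) = 1 + k)
P(n) = 25 (P(n) = (-1*5)² = (-5)² = 25)
P(g(2))³ = 25³ = 15625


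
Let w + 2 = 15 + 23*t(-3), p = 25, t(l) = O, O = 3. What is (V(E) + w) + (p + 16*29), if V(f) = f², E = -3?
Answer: 580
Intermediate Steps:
t(l) = 3
w = 82 (w = -2 + (15 + 23*3) = -2 + (15 + 69) = -2 + 84 = 82)
(V(E) + w) + (p + 16*29) = ((-3)² + 82) + (25 + 16*29) = (9 + 82) + (25 + 464) = 91 + 489 = 580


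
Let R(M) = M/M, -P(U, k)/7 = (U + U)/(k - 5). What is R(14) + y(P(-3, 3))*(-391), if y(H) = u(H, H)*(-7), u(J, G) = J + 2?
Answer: -52002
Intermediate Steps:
P(U, k) = -14*U/(-5 + k) (P(U, k) = -7*(U + U)/(k - 5) = -7*2*U/(-5 + k) = -14*U/(-5 + k))
u(J, G) = 2 + J
R(M) = 1
y(H) = -14 - 7*H (y(H) = (2 + H)*(-7) = -14 - 7*H)
R(14) + y(P(-3, 3))*(-391) = 1 + (-14 - (-98)*(-3)/(-5 + 3))*(-391) = 1 + (-14 - (-98)*(-3)/(-2))*(-391) = 1 + (-14 - (-98)*(-3)*(-1)/2)*(-391) = 1 + (-14 - 7*(-21))*(-391) = 1 + (-14 + 147)*(-391) = 1 + 133*(-391) = 1 - 52003 = -52002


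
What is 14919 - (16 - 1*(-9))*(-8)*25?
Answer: 19919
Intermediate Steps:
14919 - (16 - 1*(-9))*(-8)*25 = 14919 - (16 + 9)*(-8)*25 = 14919 - 25*(-8)*25 = 14919 - (-200)*25 = 14919 - 1*(-5000) = 14919 + 5000 = 19919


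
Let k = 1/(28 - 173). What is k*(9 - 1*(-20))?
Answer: -1/5 ≈ -0.20000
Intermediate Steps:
k = -1/145 (k = 1/(-145) = -1/145 ≈ -0.0068966)
k*(9 - 1*(-20)) = -(9 - 1*(-20))/145 = -(9 + 20)/145 = -1/145*29 = -1/5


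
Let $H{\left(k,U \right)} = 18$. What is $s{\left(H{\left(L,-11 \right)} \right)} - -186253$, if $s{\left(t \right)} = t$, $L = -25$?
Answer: $186271$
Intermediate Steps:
$s{\left(H{\left(L,-11 \right)} \right)} - -186253 = 18 - -186253 = 18 + 186253 = 186271$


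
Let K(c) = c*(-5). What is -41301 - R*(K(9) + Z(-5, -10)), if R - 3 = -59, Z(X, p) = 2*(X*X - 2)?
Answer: -41245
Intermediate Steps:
Z(X, p) = -4 + 2*X**2 (Z(X, p) = 2*(X**2 - 2) = 2*(-2 + X**2) = -4 + 2*X**2)
K(c) = -5*c
R = -56 (R = 3 - 59 = -56)
-41301 - R*(K(9) + Z(-5, -10)) = -41301 - (-56)*(-5*9 + (-4 + 2*(-5)**2)) = -41301 - (-56)*(-45 + (-4 + 2*25)) = -41301 - (-56)*(-45 + (-4 + 50)) = -41301 - (-56)*(-45 + 46) = -41301 - (-56) = -41301 - 1*(-56) = -41301 + 56 = -41245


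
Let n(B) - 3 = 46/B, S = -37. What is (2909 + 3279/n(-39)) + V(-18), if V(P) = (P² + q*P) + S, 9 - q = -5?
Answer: 336905/71 ≈ 4745.1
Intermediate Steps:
q = 14 (q = 9 - 1*(-5) = 9 + 5 = 14)
n(B) = 3 + 46/B
V(P) = -37 + P² + 14*P (V(P) = (P² + 14*P) - 37 = -37 + P² + 14*P)
(2909 + 3279/n(-39)) + V(-18) = (2909 + 3279/(3 + 46/(-39))) + (-37 + (-18)² + 14*(-18)) = (2909 + 3279/(3 + 46*(-1/39))) + (-37 + 324 - 252) = (2909 + 3279/(3 - 46/39)) + 35 = (2909 + 3279/(71/39)) + 35 = (2909 + 3279*(39/71)) + 35 = (2909 + 127881/71) + 35 = 334420/71 + 35 = 336905/71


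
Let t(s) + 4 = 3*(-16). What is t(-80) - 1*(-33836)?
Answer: 33784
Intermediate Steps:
t(s) = -52 (t(s) = -4 + 3*(-16) = -4 - 48 = -52)
t(-80) - 1*(-33836) = -52 - 1*(-33836) = -52 + 33836 = 33784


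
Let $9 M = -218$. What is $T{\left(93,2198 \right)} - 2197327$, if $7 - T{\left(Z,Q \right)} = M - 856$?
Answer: $- \frac{19767958}{9} \approx -2.1964 \cdot 10^{6}$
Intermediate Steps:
$M = - \frac{218}{9}$ ($M = \frac{1}{9} \left(-218\right) = - \frac{218}{9} \approx -24.222$)
$T{\left(Z,Q \right)} = \frac{7985}{9}$ ($T{\left(Z,Q \right)} = 7 - \left(- \frac{218}{9} - 856\right) = 7 - - \frac{7922}{9} = 7 + \frac{7922}{9} = \frac{7985}{9}$)
$T{\left(93,2198 \right)} - 2197327 = \frac{7985}{9} - 2197327 = - \frac{19767958}{9}$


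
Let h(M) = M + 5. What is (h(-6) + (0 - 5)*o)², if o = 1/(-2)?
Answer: 9/4 ≈ 2.2500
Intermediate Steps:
h(M) = 5 + M
o = -½ ≈ -0.50000
(h(-6) + (0 - 5)*o)² = ((5 - 6) + (0 - 5)*(-½))² = (-1 - 5*(-½))² = (-1 + 5/2)² = (3/2)² = 9/4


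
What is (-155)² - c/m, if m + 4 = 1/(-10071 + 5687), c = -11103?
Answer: 372650873/17537 ≈ 21249.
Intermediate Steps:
m = -17537/4384 (m = -4 + 1/(-10071 + 5687) = -4 + 1/(-4384) = -4 - 1/4384 = -17537/4384 ≈ -4.0002)
(-155)² - c/m = (-155)² - (-11103)/(-17537/4384) = 24025 - (-11103)*(-4384)/17537 = 24025 - 1*48675552/17537 = 24025 - 48675552/17537 = 372650873/17537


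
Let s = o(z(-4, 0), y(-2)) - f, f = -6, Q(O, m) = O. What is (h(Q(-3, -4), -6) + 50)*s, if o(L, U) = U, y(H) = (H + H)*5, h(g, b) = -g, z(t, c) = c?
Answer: -742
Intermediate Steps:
y(H) = 10*H (y(H) = (2*H)*5 = 10*H)
s = -14 (s = 10*(-2) - 1*(-6) = -20 + 6 = -14)
(h(Q(-3, -4), -6) + 50)*s = (-1*(-3) + 50)*(-14) = (3 + 50)*(-14) = 53*(-14) = -742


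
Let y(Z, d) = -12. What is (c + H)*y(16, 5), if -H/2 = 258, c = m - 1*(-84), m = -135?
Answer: 6804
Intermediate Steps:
c = -51 (c = -135 - 1*(-84) = -135 + 84 = -51)
H = -516 (H = -2*258 = -516)
(c + H)*y(16, 5) = (-51 - 516)*(-12) = -567*(-12) = 6804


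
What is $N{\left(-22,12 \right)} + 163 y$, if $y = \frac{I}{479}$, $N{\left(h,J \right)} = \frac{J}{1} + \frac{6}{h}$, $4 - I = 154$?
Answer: $- \frac{207159}{5269} \approx -39.317$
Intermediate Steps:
$I = -150$ ($I = 4 - 154 = -150$)
$N{\left(h,J \right)} = J + \frac{6}{h}$ ($N{\left(h,J \right)} = J 1 + \frac{6}{h} = J + \frac{6}{h}$)
$y = - \frac{150}{479} \approx -0.31315$
$N{\left(-22,12 \right)} + 163 y = \left(12 + \frac{6}{-22}\right) + 163 \left(- \frac{150}{479}\right) = \left(12 + 6 \left(- \frac{1}{22}\right)\right) - \frac{24450}{479} = \left(12 - \frac{3}{11}\right) - \frac{24450}{479} = \frac{129}{11} - \frac{24450}{479} = - \frac{207159}{5269}$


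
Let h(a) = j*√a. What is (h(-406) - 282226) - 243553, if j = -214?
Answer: -525779 - 214*I*√406 ≈ -5.2578e+5 - 4312.0*I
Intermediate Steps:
h(a) = -214*√a
(h(-406) - 282226) - 243553 = (-214*I*√406 - 282226) - 243553 = (-282226 - 214*I*√406) - 243553 = -525779 - 214*I*√406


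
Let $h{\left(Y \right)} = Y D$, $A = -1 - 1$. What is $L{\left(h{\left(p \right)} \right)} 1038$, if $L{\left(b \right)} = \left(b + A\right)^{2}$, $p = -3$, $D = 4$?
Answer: $203448$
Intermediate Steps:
$A = -2$
$h{\left(Y \right)} = 4 Y$ ($h{\left(Y \right)} = Y 4 = 4 Y$)
$L{\left(b \right)} = \left(-2 + b\right)^{2}$ ($L{\left(b \right)} = \left(b - 2\right)^{2} = \left(-2 + b\right)^{2}$)
$L{\left(h{\left(p \right)} \right)} 1038 = \left(-2 + 4 \left(-3\right)\right)^{2} \cdot 1038 = \left(-2 - 12\right)^{2} \cdot 1038 = \left(-14\right)^{2} \cdot 1038 = 196 \cdot 1038 = 203448$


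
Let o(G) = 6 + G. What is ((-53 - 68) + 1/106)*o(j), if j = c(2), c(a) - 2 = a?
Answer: -64125/53 ≈ -1209.9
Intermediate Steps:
c(a) = 2 + a
j = 4 (j = 2 + 2 = 4)
((-53 - 68) + 1/106)*o(j) = ((-53 - 68) + 1/106)*(6 + 4) = (-121 + 1/106)*10 = -12825/106*10 = -64125/53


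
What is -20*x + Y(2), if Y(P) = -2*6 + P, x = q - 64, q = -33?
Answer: 1930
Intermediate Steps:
x = -97 (x = -33 - 64 = -97)
Y(P) = -12 + P
-20*x + Y(2) = -20*(-97) + (-12 + 2) = 1940 - 10 = 1930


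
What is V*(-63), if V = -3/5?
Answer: 189/5 ≈ 37.800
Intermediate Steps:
V = -⅗ (V = -3*⅕ = -⅗ ≈ -0.60000)
V*(-63) = -⅗*(-63) = 189/5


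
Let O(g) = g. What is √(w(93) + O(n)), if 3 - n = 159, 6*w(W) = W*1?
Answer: I*√562/2 ≈ 11.853*I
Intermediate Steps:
w(W) = W/6 (w(W) = (W*1)/6 = W/6)
n = -156 (n = 3 - 1*159 = 3 - 159 = -156)
√(w(93) + O(n)) = √((⅙)*93 - 156) = √(31/2 - 156) = √(-281/2) = I*√562/2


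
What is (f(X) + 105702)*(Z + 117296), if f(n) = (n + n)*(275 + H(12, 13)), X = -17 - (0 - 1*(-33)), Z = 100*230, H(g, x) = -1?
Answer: 10985457392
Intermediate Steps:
Z = 23000
X = -50 (X = -17 - (0 + 33) = -17 - 1*33 = -17 - 33 = -50)
f(n) = 548*n (f(n) = (n + n)*(275 - 1) = (2*n)*274 = 548*n)
(f(X) + 105702)*(Z + 117296) = (548*(-50) + 105702)*(23000 + 117296) = (-27400 + 105702)*140296 = 78302*140296 = 10985457392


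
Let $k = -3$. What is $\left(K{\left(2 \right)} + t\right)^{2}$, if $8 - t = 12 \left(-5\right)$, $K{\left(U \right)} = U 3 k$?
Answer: $2500$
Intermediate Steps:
$K{\left(U \right)} = - 9 U$ ($K{\left(U \right)} = U 3 \left(-3\right) = 3 U \left(-3\right) = - 9 U$)
$t = 68$ ($t = 8 - 12 \left(-5\right) = 8 - -60 = 8 + 60 = 68$)
$\left(K{\left(2 \right)} + t\right)^{2} = \left(\left(-9\right) 2 + 68\right)^{2} = \left(-18 + 68\right)^{2} = 50^{2} = 2500$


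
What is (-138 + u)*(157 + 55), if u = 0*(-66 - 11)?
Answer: -29256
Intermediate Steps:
u = 0 (u = 0*(-77) = 0)
(-138 + u)*(157 + 55) = (-138 + 0)*(157 + 55) = -138*212 = -29256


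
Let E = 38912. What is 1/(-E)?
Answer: -1/38912 ≈ -2.5699e-5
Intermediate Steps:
1/(-E) = 1/(-1*38912) = 1/(-38912) = -1/38912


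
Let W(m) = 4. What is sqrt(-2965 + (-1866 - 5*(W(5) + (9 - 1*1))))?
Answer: I*sqrt(4891) ≈ 69.936*I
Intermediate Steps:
sqrt(-2965 + (-1866 - 5*(W(5) + (9 - 1*1)))) = sqrt(-2965 + (-1866 - 5*(4 + (9 - 1*1)))) = sqrt(-2965 + (-1866 - 5*(4 + (9 - 1)))) = sqrt(-2965 + (-1866 - 5*(4 + 8))) = sqrt(-2965 + (-1866 - 5*12)) = sqrt(-2965 + (-1866 - 60)) = sqrt(-2965 - 1926) = sqrt(-4891) = I*sqrt(4891)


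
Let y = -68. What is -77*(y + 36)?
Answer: 2464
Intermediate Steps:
-77*(y + 36) = -77*(-68 + 36) = -77*(-32) = 2464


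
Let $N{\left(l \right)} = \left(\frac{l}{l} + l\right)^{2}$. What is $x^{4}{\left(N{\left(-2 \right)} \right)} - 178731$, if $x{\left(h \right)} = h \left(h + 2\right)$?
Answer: $-178650$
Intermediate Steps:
$N{\left(l \right)} = \left(1 + l\right)^{2}$
$x{\left(h \right)} = h \left(2 + h\right)$
$x^{4}{\left(N{\left(-2 \right)} \right)} - 178731 = \left(\left(1 - 2\right)^{2} \left(2 + \left(1 - 2\right)^{2}\right)\right)^{4} - 178731 = \left(\left(-1\right)^{2} \left(2 + \left(-1\right)^{2}\right)\right)^{4} - 178731 = \left(1 \left(2 + 1\right)\right)^{4} - 178731 = \left(1 \cdot 3\right)^{4} - 178731 = 3^{4} - 178731 = 81 - 178731 = -178650$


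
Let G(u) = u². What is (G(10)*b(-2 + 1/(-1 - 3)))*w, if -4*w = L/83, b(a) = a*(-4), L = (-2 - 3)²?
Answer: -5625/83 ≈ -67.771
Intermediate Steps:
L = 25 (L = (-5)² = 25)
b(a) = -4*a
w = -25/332 (w = -25/(4*83) = -¼*25/83 = -25/332 ≈ -0.075301)
(G(10)*b(-2 + 1/(-1 - 3)))*w = (10²*(-4*(-2 + 1/(-1 - 3))))*(-25/332) = (100*(-4*(-2 + 1/(-4))))*(-25/332) = (100*(-4*(-2 - ¼)))*(-25/332) = (100*(-4*(-9/4)))*(-25/332) = (100*9)*(-25/332) = 900*(-25/332) = -5625/83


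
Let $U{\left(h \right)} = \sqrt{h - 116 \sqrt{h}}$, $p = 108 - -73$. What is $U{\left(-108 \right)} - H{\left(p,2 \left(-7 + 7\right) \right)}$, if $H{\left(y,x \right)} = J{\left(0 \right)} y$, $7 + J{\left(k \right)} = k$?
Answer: $1267 + 2 \sqrt{-27 - 174 i \sqrt{3}} \approx 1290.5 - 25.674 i$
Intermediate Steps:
$p = 181$ ($p = 108 + 73 = 181$)
$J{\left(k \right)} = -7 + k$
$H{\left(y,x \right)} = - 7 y$ ($H{\left(y,x \right)} = \left(-7 + 0\right) y = - 7 y$)
$U{\left(-108 \right)} - H{\left(p,2 \left(-7 + 7\right) \right)} = \sqrt{-108 - 116 \sqrt{-108}} - \left(-7\right) 181 = \sqrt{-108 - 116 \cdot 6 i \sqrt{3}} - -1267 = \sqrt{-108 - 696 i \sqrt{3}} + 1267 = 1267 + \sqrt{-108 - 696 i \sqrt{3}}$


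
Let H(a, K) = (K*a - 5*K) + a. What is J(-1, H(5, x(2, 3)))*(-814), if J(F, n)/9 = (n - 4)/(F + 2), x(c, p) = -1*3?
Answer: -7326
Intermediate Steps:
x(c, p) = -3
H(a, K) = a - 5*K + K*a (H(a, K) = (-5*K + K*a) + a = a - 5*K + K*a)
J(F, n) = 9*(-4 + n)/(2 + F) (J(F, n) = 9*((n - 4)/(F + 2)) = 9*((-4 + n)/(2 + F)) = 9*(-4 + n)/(2 + F))
J(-1, H(5, x(2, 3)))*(-814) = (9*(-4 + (5 - 5*(-3) - 3*5))/(2 - 1))*(-814) = (9*(-4 + (5 + 15 - 15))/1)*(-814) = (9*1*(-4 + 5))*(-814) = (9*1*1)*(-814) = 9*(-814) = -7326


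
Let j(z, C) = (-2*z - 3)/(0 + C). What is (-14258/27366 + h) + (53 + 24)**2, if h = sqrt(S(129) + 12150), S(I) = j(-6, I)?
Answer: 81119378/13683 + sqrt(22465479)/43 ≈ 6038.7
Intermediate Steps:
j(z, C) = (-3 - 2*z)/C
S(I) = 9/I (S(I) = (-3 - 2*(-6))/I = (-3 + 12)/I = 9/I)
h = sqrt(22465479)/43 (h = sqrt(9/129 + 12150) = sqrt(9*(1/129) + 12150) = sqrt(3/43 + 12150) = sqrt(522453/43) = sqrt(22465479)/43 ≈ 110.23)
(-14258/27366 + h) + (53 + 24)**2 = (-14258/27366 + sqrt(22465479)/43) + (53 + 24)**2 = (-14258*1/27366 + sqrt(22465479)/43) + 77**2 = (-7129/13683 + sqrt(22465479)/43) + 5929 = 81119378/13683 + sqrt(22465479)/43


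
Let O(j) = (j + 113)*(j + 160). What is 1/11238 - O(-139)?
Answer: 6135949/11238 ≈ 546.00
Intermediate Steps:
O(j) = (113 + j)*(160 + j)
1/11238 - O(-139) = 1/11238 - (18080 + (-139)² + 273*(-139)) = 1/11238 - (18080 + 19321 - 37947) = 1/11238 - 1*(-546) = 1/11238 + 546 = 6135949/11238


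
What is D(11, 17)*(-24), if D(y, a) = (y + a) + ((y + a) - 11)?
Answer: -1080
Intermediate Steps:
D(y, a) = -11 + 2*a + 2*y (D(y, a) = (a + y) + ((a + y) - 11) = (a + y) + (-11 + a + y) = -11 + 2*a + 2*y)
D(11, 17)*(-24) = (-11 + 2*17 + 2*11)*(-24) = (-11 + 34 + 22)*(-24) = 45*(-24) = -1080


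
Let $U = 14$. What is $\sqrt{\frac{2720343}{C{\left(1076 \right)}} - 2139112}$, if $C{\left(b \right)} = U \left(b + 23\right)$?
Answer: $\frac{i \sqrt{10333632263146}}{2198} \approx 1462.5 i$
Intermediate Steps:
$C{\left(b \right)} = 322 + 14 b$ ($C{\left(b \right)} = 14 \left(b + 23\right) = 14 \left(23 + b\right) = 322 + 14 b$)
$\sqrt{\frac{2720343}{C{\left(1076 \right)}} - 2139112} = \sqrt{\frac{2720343}{322 + 14 \cdot 1076} - 2139112} = \sqrt{\frac{2720343}{322 + 15064} - 2139112} = \sqrt{\frac{2720343}{15386} - 2139112} = \sqrt{- \frac{32909656889}{15386}} = \frac{i \sqrt{10333632263146}}{2198}$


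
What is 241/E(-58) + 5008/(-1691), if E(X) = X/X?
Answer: 402523/1691 ≈ 238.04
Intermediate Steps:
E(X) = 1
241/E(-58) + 5008/(-1691) = 241/1 + 5008/(-1691) = 241*1 + 5008*(-1/1691) = 241 - 5008/1691 = 402523/1691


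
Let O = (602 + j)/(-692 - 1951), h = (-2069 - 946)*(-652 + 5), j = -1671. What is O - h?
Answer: -5155712246/2643 ≈ -1.9507e+6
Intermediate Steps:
h = 1950705 (h = -3015*(-647) = 1950705)
O = 1069/2643 (O = (602 - 1671)/(-692 - 1951) = -1069/(-2643) = -1069*(-1/2643) = 1069/2643 ≈ 0.40446)
O - h = 1069/2643 - 1*1950705 = 1069/2643 - 1950705 = -5155712246/2643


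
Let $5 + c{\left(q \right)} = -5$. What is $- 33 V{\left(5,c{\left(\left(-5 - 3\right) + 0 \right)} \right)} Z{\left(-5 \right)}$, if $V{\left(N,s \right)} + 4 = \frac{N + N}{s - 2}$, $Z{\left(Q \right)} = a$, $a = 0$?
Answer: $0$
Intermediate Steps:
$Z{\left(Q \right)} = 0$
$c{\left(q \right)} = -10$ ($c{\left(q \right)} = -5 - 5 = -10$)
$V{\left(N,s \right)} = -4 + \frac{2 N}{-2 + s}$ ($V{\left(N,s \right)} = -4 + \frac{N + N}{s - 2} = -4 + \frac{2 N}{-2 + s}$)
$- 33 V{\left(5,c{\left(\left(-5 - 3\right) + 0 \right)} \right)} Z{\left(-5 \right)} = - 33 \frac{2 \left(4 + 5 - -20\right)}{-2 - 10} \cdot 0 = - 33 \frac{2 \left(4 + 5 + 20\right)}{-12} \cdot 0 = - 33 \cdot 2 \left(- \frac{1}{12}\right) 29 \cdot 0 = \left(-33\right) \left(- \frac{29}{6}\right) 0 = \frac{319}{2} \cdot 0 = 0$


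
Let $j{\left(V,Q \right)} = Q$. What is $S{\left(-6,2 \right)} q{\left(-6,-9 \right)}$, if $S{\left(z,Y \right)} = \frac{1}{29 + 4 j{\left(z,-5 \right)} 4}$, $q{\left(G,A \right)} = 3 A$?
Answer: $\frac{9}{17} \approx 0.52941$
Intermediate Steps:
$S{\left(z,Y \right)} = - \frac{1}{51}$ ($S{\left(z,Y \right)} = \frac{1}{29 + 4 \left(-5\right) 4} = \frac{1}{29 - 80} = \frac{1}{-51} = - \frac{1}{51}$)
$S{\left(-6,2 \right)} q{\left(-6,-9 \right)} = - \frac{3 \left(-9\right)}{51} = \left(- \frac{1}{51}\right) \left(-27\right) = \frac{9}{17}$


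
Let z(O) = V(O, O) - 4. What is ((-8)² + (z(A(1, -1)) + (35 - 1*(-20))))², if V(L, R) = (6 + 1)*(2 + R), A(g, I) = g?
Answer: 18496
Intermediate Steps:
V(L, R) = 14 + 7*R (V(L, R) = 7*(2 + R) = 14 + 7*R)
z(O) = 10 + 7*O (z(O) = (14 + 7*O) - 4 = 10 + 7*O)
((-8)² + (z(A(1, -1)) + (35 - 1*(-20))))² = ((-8)² + ((10 + 7*1) + (35 - 1*(-20))))² = (64 + ((10 + 7) + (35 + 20)))² = (64 + (17 + 55))² = (64 + 72)² = 136² = 18496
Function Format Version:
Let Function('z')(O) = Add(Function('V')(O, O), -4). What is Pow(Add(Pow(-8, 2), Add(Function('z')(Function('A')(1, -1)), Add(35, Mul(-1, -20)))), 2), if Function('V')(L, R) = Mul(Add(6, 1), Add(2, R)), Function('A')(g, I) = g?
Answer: 18496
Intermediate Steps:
Function('V')(L, R) = Add(14, Mul(7, R)) (Function('V')(L, R) = Mul(7, Add(2, R)) = Add(14, Mul(7, R)))
Function('z')(O) = Add(10, Mul(7, O)) (Function('z')(O) = Add(Add(14, Mul(7, O)), -4) = Add(10, Mul(7, O)))
Pow(Add(Pow(-8, 2), Add(Function('z')(Function('A')(1, -1)), Add(35, Mul(-1, -20)))), 2) = Pow(Add(Pow(-8, 2), Add(Add(10, Mul(7, 1)), Add(35, Mul(-1, -20)))), 2) = Pow(Add(64, Add(Add(10, 7), Add(35, 20))), 2) = Pow(Add(64, Add(17, 55)), 2) = Pow(Add(64, 72), 2) = Pow(136, 2) = 18496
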